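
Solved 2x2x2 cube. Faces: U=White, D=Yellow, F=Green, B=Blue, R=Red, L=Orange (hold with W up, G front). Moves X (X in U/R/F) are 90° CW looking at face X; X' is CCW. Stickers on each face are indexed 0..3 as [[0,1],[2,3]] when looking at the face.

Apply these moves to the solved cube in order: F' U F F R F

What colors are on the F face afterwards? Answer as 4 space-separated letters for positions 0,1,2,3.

Answer: R G Y R

Derivation:
After move 1 (F'): F=GGGG U=WWRR R=YRYR D=OOYY L=OWOW
After move 2 (U): U=RWRW F=YRGG R=BBYR B=OWBB L=GGOW
After move 3 (F): F=GYGR U=RWWG R=RBWR D=YBYY L=GOOO
After move 4 (F): F=GGRY U=RWOO R=WBGR D=WRYY L=GYOB
After move 5 (R): R=GWRB U=RGOY F=GRRY D=WBYO B=OWWB
After move 6 (F): F=RGYR U=RGBY R=OWYB D=RGYO L=GWOB
Query: F face = RGYR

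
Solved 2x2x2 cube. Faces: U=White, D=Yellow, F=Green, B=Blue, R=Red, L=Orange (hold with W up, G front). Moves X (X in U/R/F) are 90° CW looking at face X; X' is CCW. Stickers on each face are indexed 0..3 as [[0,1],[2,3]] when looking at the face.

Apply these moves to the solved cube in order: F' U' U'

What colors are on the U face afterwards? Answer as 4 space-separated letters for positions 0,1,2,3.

Answer: R R W W

Derivation:
After move 1 (F'): F=GGGG U=WWRR R=YRYR D=OOYY L=OWOW
After move 2 (U'): U=WRWR F=OWGG R=GGYR B=YRBB L=BBOW
After move 3 (U'): U=RRWW F=BBGG R=OWYR B=GGBB L=YROW
Query: U face = RRWW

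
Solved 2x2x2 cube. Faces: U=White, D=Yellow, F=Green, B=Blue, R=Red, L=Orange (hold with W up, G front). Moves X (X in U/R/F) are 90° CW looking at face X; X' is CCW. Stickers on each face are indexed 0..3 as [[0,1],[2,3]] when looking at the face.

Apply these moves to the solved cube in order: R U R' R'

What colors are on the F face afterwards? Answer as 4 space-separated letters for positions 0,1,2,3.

Answer: R W G O

Derivation:
After move 1 (R): R=RRRR U=WGWG F=GYGY D=YBYB B=WBWB
After move 2 (U): U=WWGG F=RRGY R=WBRR B=OOWB L=GYOO
After move 3 (R'): R=BRWR U=WWGO F=RWGG D=YRYY B=BOBB
After move 4 (R'): R=RRBW U=WBGB F=RWGO D=YWYG B=YORB
Query: F face = RWGO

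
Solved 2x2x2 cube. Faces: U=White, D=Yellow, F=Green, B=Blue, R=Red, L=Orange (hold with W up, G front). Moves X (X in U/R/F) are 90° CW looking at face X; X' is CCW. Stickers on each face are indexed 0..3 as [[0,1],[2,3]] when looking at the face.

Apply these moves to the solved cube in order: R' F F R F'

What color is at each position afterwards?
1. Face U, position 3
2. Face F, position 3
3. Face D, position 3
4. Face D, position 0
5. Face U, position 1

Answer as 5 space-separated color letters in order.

Answer: R W Y R G

Derivation:
After move 1 (R'): R=RRRR U=WBWB F=GWGW D=YGYG B=YBYB
After move 2 (F): F=GGWW U=WBOO R=WRBR D=RRYG L=OYOG
After move 3 (F): F=WGWG U=WBGY R=OROR D=BWYG L=OROR
After move 4 (R): R=OORR U=WGGG F=WWWG D=BYYY B=YBBB
After move 5 (F'): F=WGWW U=WGOR R=YOBR D=RRYY L=OGOG
Query 1: U[3] = R
Query 2: F[3] = W
Query 3: D[3] = Y
Query 4: D[0] = R
Query 5: U[1] = G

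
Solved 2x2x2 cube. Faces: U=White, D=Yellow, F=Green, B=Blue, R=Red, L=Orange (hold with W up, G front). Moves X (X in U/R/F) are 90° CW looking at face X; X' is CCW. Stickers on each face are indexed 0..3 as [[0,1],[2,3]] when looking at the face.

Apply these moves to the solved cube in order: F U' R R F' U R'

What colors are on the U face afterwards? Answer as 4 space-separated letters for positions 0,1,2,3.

After move 1 (F): F=GGGG U=WWOO R=WRWR D=RRYY L=OYOY
After move 2 (U'): U=WOWO F=OYGG R=GGWR B=WRBB L=BBOY
After move 3 (R): R=WGRG U=WYWG F=ORGY D=RBYW B=OROB
After move 4 (R): R=RWGG U=WRWY F=OBGW D=ROYO B=GRYB
After move 5 (F'): F=BWOG U=WRRG R=OWRG D=BYYO L=BYOW
After move 6 (U): U=RWGR F=OWOG R=GRRG B=BYYB L=BWOW
After move 7 (R'): R=RGGR U=RYGB F=OWOR D=BWYG B=OYYB
Query: U face = RYGB

Answer: R Y G B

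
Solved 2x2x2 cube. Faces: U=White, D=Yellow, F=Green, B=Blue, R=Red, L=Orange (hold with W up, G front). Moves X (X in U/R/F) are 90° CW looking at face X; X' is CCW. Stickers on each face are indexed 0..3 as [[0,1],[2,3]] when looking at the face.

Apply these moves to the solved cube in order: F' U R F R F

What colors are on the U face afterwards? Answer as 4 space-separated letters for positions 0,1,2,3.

After move 1 (F'): F=GGGG U=WWRR R=YRYR D=OOYY L=OWOW
After move 2 (U): U=RWRW F=YRGG R=BBYR B=OWBB L=GGOW
After move 3 (R): R=YBRB U=RRRG F=YOGY D=OBYO B=WWWB
After move 4 (F): F=GYYO U=RRWG R=RBGB D=RYYO L=GOOB
After move 5 (R): R=GRBB U=RYWO F=GYYO D=RWYW B=GWRB
After move 6 (F): F=YGOY U=RYBO R=WROB D=BGYW L=GROW
Query: U face = RYBO

Answer: R Y B O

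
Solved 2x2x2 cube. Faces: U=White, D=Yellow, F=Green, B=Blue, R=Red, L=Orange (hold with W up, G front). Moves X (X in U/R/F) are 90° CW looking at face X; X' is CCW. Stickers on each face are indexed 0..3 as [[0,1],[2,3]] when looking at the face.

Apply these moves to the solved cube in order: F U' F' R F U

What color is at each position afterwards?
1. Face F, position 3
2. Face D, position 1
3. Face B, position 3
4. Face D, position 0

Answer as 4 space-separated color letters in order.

After move 1 (F): F=GGGG U=WWOO R=WRWR D=RRYY L=OYOY
After move 2 (U'): U=WOWO F=OYGG R=GGWR B=WRBB L=BBOY
After move 3 (F'): F=YGOG U=WOGW R=RGRR D=BYYY L=BOOW
After move 4 (R): R=RRRG U=WGGG F=YYOY D=BBYW B=WROB
After move 5 (F): F=OYYY U=WGWO R=GRGG D=RRYW L=BBOB
After move 6 (U): U=WWOG F=GRYY R=WRGG B=BBOB L=OYOB
Query 1: F[3] = Y
Query 2: D[1] = R
Query 3: B[3] = B
Query 4: D[0] = R

Answer: Y R B R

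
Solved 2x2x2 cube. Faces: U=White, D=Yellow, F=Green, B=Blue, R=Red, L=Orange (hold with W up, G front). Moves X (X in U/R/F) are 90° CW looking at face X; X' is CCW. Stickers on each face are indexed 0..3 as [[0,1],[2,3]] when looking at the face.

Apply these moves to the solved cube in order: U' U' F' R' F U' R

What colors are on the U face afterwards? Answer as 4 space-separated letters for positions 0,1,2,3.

Answer: B R W W

Derivation:
After move 1 (U'): U=WWWW F=OOGG R=GGRR B=RRBB L=BBOO
After move 2 (U'): U=WWWW F=BBGG R=OORR B=GGBB L=RROO
After move 3 (F'): F=BGBG U=WWOR R=YOYR D=ROYY L=RWOW
After move 4 (R'): R=ORYY U=WBOG F=BWBR D=RGYG B=YGOB
After move 5 (F): F=BBRW U=WBWW R=ORGY D=YOYG L=RROG
After move 6 (U'): U=BWWW F=RRRW R=BBGY B=OROB L=YGOG
After move 7 (R): R=GBYB U=BRWW F=RORG D=YOYO B=WRWB
Query: U face = BRWW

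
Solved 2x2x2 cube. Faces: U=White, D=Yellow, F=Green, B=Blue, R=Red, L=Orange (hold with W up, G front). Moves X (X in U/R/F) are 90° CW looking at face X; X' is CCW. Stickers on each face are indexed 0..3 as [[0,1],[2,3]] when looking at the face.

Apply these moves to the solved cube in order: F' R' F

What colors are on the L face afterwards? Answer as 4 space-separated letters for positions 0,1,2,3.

Answer: O O O G

Derivation:
After move 1 (F'): F=GGGG U=WWRR R=YRYR D=OOYY L=OWOW
After move 2 (R'): R=RRYY U=WBRB F=GWGR D=OGYG B=YBOB
After move 3 (F): F=GGRW U=WBWW R=RRBY D=YRYG L=OOOG
Query: L face = OOOG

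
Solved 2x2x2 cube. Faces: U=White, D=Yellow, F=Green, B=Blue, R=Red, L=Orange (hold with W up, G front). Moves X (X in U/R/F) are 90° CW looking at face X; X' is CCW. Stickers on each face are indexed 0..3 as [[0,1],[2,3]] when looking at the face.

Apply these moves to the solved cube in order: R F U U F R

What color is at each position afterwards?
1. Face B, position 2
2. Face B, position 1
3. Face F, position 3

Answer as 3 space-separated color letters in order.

After move 1 (R): R=RRRR U=WGWG F=GYGY D=YBYB B=WBWB
After move 2 (F): F=GGYY U=WGOO R=WRGR D=RRYB L=OYOB
After move 3 (U): U=OWOG F=WRYY R=WBGR B=OYWB L=GGOB
After move 4 (U): U=OOGW F=WBYY R=OYGR B=GGWB L=WROB
After move 5 (F): F=YWYB U=OOBR R=GYWR D=GOYB L=WROR
After move 6 (R): R=WGRY U=OWBB F=YOYB D=GWYG B=RGOB
Query 1: B[2] = O
Query 2: B[1] = G
Query 3: F[3] = B

Answer: O G B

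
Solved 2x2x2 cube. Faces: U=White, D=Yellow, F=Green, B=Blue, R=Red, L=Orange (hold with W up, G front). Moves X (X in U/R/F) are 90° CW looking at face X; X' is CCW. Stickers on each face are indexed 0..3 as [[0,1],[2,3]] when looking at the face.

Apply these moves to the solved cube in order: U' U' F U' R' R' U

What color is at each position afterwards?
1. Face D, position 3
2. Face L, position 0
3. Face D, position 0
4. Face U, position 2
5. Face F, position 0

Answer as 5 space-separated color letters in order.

After move 1 (U'): U=WWWW F=OOGG R=GGRR B=RRBB L=BBOO
After move 2 (U'): U=WWWW F=BBGG R=OORR B=GGBB L=RROO
After move 3 (F): F=GBGB U=WWOR R=WOWR D=ROYY L=RYOY
After move 4 (U'): U=WRWO F=RYGB R=GBWR B=WOBB L=GGOY
After move 5 (R'): R=BRGW U=WBWW F=RRGO D=RYYB B=YOOB
After move 6 (R'): R=RWBG U=WOWY F=RBGW D=RRYO B=BOYB
After move 7 (U): U=WWYO F=RWGW R=BOBG B=GGYB L=RBOY
Query 1: D[3] = O
Query 2: L[0] = R
Query 3: D[0] = R
Query 4: U[2] = Y
Query 5: F[0] = R

Answer: O R R Y R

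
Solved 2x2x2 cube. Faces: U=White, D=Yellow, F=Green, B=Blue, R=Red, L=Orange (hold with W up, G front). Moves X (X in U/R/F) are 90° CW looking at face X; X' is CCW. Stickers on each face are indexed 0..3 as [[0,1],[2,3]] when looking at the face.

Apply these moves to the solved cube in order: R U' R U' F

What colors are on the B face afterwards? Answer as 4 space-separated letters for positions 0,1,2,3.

Answer: R G G B

Derivation:
After move 1 (R): R=RRRR U=WGWG F=GYGY D=YBYB B=WBWB
After move 2 (U'): U=GGWW F=OOGY R=GYRR B=RRWB L=WBOO
After move 3 (R): R=RGRY U=GOWY F=OBGB D=YWYR B=WRGB
After move 4 (U'): U=OYGW F=WBGB R=OBRY B=RGGB L=WROO
After move 5 (F): F=GWBB U=OYOR R=GBWY D=ROYR L=WYOW
Query: B face = RGGB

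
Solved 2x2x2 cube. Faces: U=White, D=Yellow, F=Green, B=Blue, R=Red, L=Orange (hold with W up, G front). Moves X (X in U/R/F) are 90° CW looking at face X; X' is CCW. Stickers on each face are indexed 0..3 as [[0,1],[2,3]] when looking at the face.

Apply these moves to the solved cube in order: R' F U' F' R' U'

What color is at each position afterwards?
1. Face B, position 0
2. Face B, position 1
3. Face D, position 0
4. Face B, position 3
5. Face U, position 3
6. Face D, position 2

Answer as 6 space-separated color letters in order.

After move 1 (R'): R=RRRR U=WBWB F=GWGW D=YGYG B=YBYB
After move 2 (F): F=GGWW U=WBOO R=WRBR D=RRYG L=OYOG
After move 3 (U'): U=BOWO F=OYWW R=GGBR B=WRYB L=YBOG
After move 4 (F'): F=YWOW U=BOGB R=RGRR D=BGYG L=YOOW
After move 5 (R'): R=GRRR U=BYGW F=YOOB D=BWYW B=GRGB
After move 6 (U'): U=YWBG F=YOOB R=YORR B=GRGB L=GROW
Query 1: B[0] = G
Query 2: B[1] = R
Query 3: D[0] = B
Query 4: B[3] = B
Query 5: U[3] = G
Query 6: D[2] = Y

Answer: G R B B G Y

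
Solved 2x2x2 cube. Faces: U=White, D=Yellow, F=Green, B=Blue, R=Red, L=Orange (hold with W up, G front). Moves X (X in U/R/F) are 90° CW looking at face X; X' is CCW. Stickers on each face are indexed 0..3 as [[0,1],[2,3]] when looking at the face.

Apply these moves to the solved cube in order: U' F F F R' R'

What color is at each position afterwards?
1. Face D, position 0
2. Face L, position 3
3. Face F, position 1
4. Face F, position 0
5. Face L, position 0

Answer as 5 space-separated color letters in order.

After move 1 (U'): U=WWWW F=OOGG R=GGRR B=RRBB L=BBOO
After move 2 (F): F=GOGO U=WWOB R=WGWR D=RGYY L=BYOY
After move 3 (F): F=GGOO U=WWYY R=OGBR D=WWYY L=BROG
After move 4 (F): F=OGOG U=WWGR R=YGYR D=BOYY L=BWOW
After move 5 (R'): R=GRYY U=WBGR F=OWOR D=BGYG B=YROB
After move 6 (R'): R=RYGY U=WOGY F=OBOR D=BWYR B=GRGB
Query 1: D[0] = B
Query 2: L[3] = W
Query 3: F[1] = B
Query 4: F[0] = O
Query 5: L[0] = B

Answer: B W B O B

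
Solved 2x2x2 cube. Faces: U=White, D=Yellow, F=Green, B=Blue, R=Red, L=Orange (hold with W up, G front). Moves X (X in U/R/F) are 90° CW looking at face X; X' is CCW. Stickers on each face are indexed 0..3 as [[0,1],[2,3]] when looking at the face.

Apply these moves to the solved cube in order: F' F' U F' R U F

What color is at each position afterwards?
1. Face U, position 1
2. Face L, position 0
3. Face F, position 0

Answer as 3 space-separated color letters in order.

Answer: Y R O

Derivation:
After move 1 (F'): F=GGGG U=WWRR R=YRYR D=OOYY L=OWOW
After move 2 (F'): F=GGGG U=WWYY R=OROR D=WWYY L=OROR
After move 3 (U): U=YWYW F=ORGG R=BBOR B=ORBB L=GGOR
After move 4 (F'): F=RGOG U=YWBO R=WBWR D=GRYY L=GWOY
After move 5 (R): R=WWRB U=YGBG F=RROY D=GBYO B=ORWB
After move 6 (U): U=BYGG F=WWOY R=ORRB B=GWWB L=RROY
After move 7 (F): F=OWYW U=BYYR R=GRGB D=ROYO L=RGOB
Query 1: U[1] = Y
Query 2: L[0] = R
Query 3: F[0] = O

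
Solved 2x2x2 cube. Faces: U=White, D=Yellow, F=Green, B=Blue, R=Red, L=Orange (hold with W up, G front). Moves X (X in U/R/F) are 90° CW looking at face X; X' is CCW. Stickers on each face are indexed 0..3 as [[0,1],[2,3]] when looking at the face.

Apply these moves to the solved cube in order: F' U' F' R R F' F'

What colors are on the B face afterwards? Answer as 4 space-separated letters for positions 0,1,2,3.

After move 1 (F'): F=GGGG U=WWRR R=YRYR D=OOYY L=OWOW
After move 2 (U'): U=WRWR F=OWGG R=GGYR B=YRBB L=BBOW
After move 3 (F'): F=WGOG U=WRGY R=OGOR D=BWYY L=BROW
After move 4 (R): R=OORG U=WGGG F=WWOY D=BBYY B=YRRB
After move 5 (R): R=ROGO U=WWGY F=WBOY D=BRYY B=GRGB
After move 6 (F'): F=BYWO U=WWRG R=ROBO D=RWYY L=BYOG
After move 7 (F'): F=YOBW U=WWRB R=WORO D=YGYY L=BGOR
Query: B face = GRGB

Answer: G R G B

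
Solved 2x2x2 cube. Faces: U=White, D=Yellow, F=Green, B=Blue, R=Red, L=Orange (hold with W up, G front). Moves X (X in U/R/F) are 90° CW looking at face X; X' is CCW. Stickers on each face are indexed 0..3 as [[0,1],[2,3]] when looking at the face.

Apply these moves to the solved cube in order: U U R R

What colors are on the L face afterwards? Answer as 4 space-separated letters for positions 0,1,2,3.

After move 1 (U): U=WWWW F=RRGG R=BBRR B=OOBB L=GGOO
After move 2 (U): U=WWWW F=BBGG R=OORR B=GGBB L=RROO
After move 3 (R): R=RORO U=WBWG F=BYGY D=YBYG B=WGWB
After move 4 (R): R=RROO U=WYWY F=BBGG D=YWYW B=GGBB
Query: L face = RROO

Answer: R R O O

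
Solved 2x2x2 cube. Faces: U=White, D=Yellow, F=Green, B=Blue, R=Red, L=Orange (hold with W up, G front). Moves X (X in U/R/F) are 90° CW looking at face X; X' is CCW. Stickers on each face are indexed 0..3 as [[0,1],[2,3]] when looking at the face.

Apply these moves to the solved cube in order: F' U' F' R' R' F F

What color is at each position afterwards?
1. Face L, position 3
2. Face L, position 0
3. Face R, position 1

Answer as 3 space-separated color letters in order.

After move 1 (F'): F=GGGG U=WWRR R=YRYR D=OOYY L=OWOW
After move 2 (U'): U=WRWR F=OWGG R=GGYR B=YRBB L=BBOW
After move 3 (F'): F=WGOG U=WRGY R=OGOR D=BWYY L=BROW
After move 4 (R'): R=GROO U=WBGY F=WROY D=BGYG B=YRWB
After move 5 (R'): R=ROGO U=WWGY F=WBOY D=BRYY B=GRGB
After move 6 (F): F=OWYB U=WWWR R=GOYO D=GRYY L=BBOR
After move 7 (F): F=YOBW U=WWRB R=WORO D=YGYY L=BGOR
Query 1: L[3] = R
Query 2: L[0] = B
Query 3: R[1] = O

Answer: R B O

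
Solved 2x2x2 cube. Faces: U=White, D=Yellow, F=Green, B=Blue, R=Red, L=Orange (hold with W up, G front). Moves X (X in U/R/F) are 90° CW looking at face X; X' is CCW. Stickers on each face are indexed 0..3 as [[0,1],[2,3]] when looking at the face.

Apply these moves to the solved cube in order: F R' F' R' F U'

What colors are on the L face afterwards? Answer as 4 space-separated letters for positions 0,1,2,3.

After move 1 (F): F=GGGG U=WWOO R=WRWR D=RRYY L=OYOY
After move 2 (R'): R=RRWW U=WBOB F=GWGO D=RGYG B=YBRB
After move 3 (F'): F=WOGG U=WBRW R=GRRW D=YYYG L=OBOO
After move 4 (R'): R=RWGR U=WRRY F=WBGW D=YOYG B=GBYB
After move 5 (F): F=GWWB U=WROB R=RWYR D=GRYG L=OYOO
After move 6 (U'): U=RBWO F=OYWB R=GWYR B=RWYB L=GBOO
Query: L face = GBOO

Answer: G B O O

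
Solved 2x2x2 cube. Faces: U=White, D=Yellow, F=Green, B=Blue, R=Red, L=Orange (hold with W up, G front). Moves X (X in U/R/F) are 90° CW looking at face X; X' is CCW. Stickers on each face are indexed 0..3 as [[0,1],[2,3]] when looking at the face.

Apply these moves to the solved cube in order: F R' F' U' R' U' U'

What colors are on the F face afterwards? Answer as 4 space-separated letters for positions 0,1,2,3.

After move 1 (F): F=GGGG U=WWOO R=WRWR D=RRYY L=OYOY
After move 2 (R'): R=RRWW U=WBOB F=GWGO D=RGYG B=YBRB
After move 3 (F'): F=WOGG U=WBRW R=GRRW D=YYYG L=OBOO
After move 4 (U'): U=BWWR F=OBGG R=WORW B=GRRB L=YBOO
After move 5 (R'): R=OWWR U=BRWG F=OWGR D=YBYG B=GRYB
After move 6 (U'): U=RGBW F=YBGR R=OWWR B=OWYB L=GROO
After move 7 (U'): U=GWRB F=GRGR R=YBWR B=OWYB L=OWOO
Query: F face = GRGR

Answer: G R G R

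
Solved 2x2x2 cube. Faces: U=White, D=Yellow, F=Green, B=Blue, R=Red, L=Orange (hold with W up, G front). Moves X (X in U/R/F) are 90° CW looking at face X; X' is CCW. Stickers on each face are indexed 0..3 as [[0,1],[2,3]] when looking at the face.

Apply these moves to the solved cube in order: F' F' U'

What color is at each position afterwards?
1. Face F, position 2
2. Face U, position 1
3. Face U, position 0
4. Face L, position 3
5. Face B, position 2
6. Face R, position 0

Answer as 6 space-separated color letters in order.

After move 1 (F'): F=GGGG U=WWRR R=YRYR D=OOYY L=OWOW
After move 2 (F'): F=GGGG U=WWYY R=OROR D=WWYY L=OROR
After move 3 (U'): U=WYWY F=ORGG R=GGOR B=ORBB L=BBOR
Query 1: F[2] = G
Query 2: U[1] = Y
Query 3: U[0] = W
Query 4: L[3] = R
Query 5: B[2] = B
Query 6: R[0] = G

Answer: G Y W R B G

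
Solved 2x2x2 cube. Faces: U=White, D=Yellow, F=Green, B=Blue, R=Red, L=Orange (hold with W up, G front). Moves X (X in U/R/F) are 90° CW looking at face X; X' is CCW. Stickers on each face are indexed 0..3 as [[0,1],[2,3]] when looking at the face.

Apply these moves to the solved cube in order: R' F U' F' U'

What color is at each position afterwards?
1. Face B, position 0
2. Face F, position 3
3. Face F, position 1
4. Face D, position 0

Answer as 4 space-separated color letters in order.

Answer: R W O B

Derivation:
After move 1 (R'): R=RRRR U=WBWB F=GWGW D=YGYG B=YBYB
After move 2 (F): F=GGWW U=WBOO R=WRBR D=RRYG L=OYOG
After move 3 (U'): U=BOWO F=OYWW R=GGBR B=WRYB L=YBOG
After move 4 (F'): F=YWOW U=BOGB R=RGRR D=BGYG L=YOOW
After move 5 (U'): U=OBBG F=YOOW R=YWRR B=RGYB L=WROW
Query 1: B[0] = R
Query 2: F[3] = W
Query 3: F[1] = O
Query 4: D[0] = B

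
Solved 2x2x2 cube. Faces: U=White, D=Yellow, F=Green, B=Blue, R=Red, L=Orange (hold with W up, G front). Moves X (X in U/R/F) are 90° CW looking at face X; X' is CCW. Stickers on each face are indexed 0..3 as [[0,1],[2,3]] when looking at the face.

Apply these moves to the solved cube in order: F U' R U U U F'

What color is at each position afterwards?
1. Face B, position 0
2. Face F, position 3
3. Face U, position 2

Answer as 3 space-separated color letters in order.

After move 1 (F): F=GGGG U=WWOO R=WRWR D=RRYY L=OYOY
After move 2 (U'): U=WOWO F=OYGG R=GGWR B=WRBB L=BBOY
After move 3 (R): R=WGRG U=WYWG F=ORGY D=RBYW B=OROB
After move 4 (U): U=WWGY F=WGGY R=ORRG B=BBOB L=OROY
After move 5 (U): U=GWYW F=ORGY R=BBRG B=OROB L=WGOY
After move 6 (U): U=YGWW F=BBGY R=ORRG B=WGOB L=OROY
After move 7 (F'): F=BYBG U=YGOR R=BRRG D=RYYW L=OWOW
Query 1: B[0] = W
Query 2: F[3] = G
Query 3: U[2] = O

Answer: W G O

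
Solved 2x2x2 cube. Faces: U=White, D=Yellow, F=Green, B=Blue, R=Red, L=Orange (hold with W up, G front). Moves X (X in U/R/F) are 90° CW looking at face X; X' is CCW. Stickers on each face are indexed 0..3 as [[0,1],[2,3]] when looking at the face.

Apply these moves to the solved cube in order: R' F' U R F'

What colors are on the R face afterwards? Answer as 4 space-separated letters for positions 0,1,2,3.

Answer: Y Y O B

Derivation:
After move 1 (R'): R=RRRR U=WBWB F=GWGW D=YGYG B=YBYB
After move 2 (F'): F=WWGG U=WBRR R=GRYR D=OOYG L=OBOW
After move 3 (U): U=RWRB F=GRGG R=YBYR B=OBYB L=WWOW
After move 4 (R): R=YYRB U=RRRG F=GOGG D=OYYO B=BBWB
After move 5 (F'): F=OGGG U=RRYR R=YYOB D=WWYO L=WGOR
Query: R face = YYOB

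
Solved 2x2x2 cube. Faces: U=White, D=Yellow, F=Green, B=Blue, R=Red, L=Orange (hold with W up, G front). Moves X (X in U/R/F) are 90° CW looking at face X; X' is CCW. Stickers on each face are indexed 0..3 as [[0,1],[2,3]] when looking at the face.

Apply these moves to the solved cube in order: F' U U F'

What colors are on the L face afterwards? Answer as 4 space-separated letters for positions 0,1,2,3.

Answer: Y W O W

Derivation:
After move 1 (F'): F=GGGG U=WWRR R=YRYR D=OOYY L=OWOW
After move 2 (U): U=RWRW F=YRGG R=BBYR B=OWBB L=GGOW
After move 3 (U): U=RRWW F=BBGG R=OWYR B=GGBB L=YROW
After move 4 (F'): F=BGBG U=RROY R=OWOR D=RWYY L=YWOW
Query: L face = YWOW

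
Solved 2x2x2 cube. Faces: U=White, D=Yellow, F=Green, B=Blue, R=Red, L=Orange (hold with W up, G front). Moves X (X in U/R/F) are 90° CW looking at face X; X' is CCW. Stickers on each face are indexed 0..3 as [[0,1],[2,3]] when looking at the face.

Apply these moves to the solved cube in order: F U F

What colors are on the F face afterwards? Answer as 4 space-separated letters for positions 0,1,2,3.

Answer: G W G R

Derivation:
After move 1 (F): F=GGGG U=WWOO R=WRWR D=RRYY L=OYOY
After move 2 (U): U=OWOW F=WRGG R=BBWR B=OYBB L=GGOY
After move 3 (F): F=GWGR U=OWYG R=OBWR D=WBYY L=GROR
Query: F face = GWGR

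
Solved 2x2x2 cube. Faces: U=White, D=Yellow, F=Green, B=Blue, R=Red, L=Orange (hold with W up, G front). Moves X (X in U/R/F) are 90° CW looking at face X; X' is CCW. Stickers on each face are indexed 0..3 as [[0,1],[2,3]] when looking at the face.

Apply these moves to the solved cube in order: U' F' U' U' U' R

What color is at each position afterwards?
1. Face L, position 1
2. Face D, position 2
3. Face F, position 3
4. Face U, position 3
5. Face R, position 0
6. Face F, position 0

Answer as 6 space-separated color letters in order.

After move 1 (U'): U=WWWW F=OOGG R=GGRR B=RRBB L=BBOO
After move 2 (F'): F=OGOG U=WWGR R=YGYR D=BOYY L=BWOW
After move 3 (U'): U=WRWG F=BWOG R=OGYR B=YGBB L=RROW
After move 4 (U'): U=RGWW F=RROG R=BWYR B=OGBB L=YGOW
After move 5 (U'): U=GWRW F=YGOG R=RRYR B=BWBB L=OGOW
After move 6 (R): R=YRRR U=GGRG F=YOOY D=BBYB B=WWWB
Query 1: L[1] = G
Query 2: D[2] = Y
Query 3: F[3] = Y
Query 4: U[3] = G
Query 5: R[0] = Y
Query 6: F[0] = Y

Answer: G Y Y G Y Y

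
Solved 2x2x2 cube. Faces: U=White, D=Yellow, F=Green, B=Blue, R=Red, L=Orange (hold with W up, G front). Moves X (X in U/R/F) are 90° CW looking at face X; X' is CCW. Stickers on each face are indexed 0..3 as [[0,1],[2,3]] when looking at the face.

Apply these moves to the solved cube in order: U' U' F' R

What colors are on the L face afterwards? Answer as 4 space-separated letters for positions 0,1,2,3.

After move 1 (U'): U=WWWW F=OOGG R=GGRR B=RRBB L=BBOO
After move 2 (U'): U=WWWW F=BBGG R=OORR B=GGBB L=RROO
After move 3 (F'): F=BGBG U=WWOR R=YOYR D=ROYY L=RWOW
After move 4 (R): R=YYRO U=WGOG F=BOBY D=RBYG B=RGWB
Query: L face = RWOW

Answer: R W O W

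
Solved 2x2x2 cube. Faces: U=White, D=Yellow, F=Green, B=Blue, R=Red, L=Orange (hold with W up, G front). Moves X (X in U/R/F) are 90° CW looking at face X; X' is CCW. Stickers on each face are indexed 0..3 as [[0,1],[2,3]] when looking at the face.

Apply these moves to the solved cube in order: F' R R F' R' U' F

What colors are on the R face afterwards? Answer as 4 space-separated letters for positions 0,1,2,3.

Answer: W O R O

Derivation:
After move 1 (F'): F=GGGG U=WWRR R=YRYR D=OOYY L=OWOW
After move 2 (R): R=YYRR U=WGRG F=GOGY D=OBYB B=RBWB
After move 3 (R): R=RYRY U=WORY F=GBGB D=OWYR B=GBGB
After move 4 (F'): F=BBGG U=WORR R=WYOY D=WWYR L=OYOR
After move 5 (R'): R=YYWO U=WGRG F=BOGR D=WBYG B=RBWB
After move 6 (U'): U=GGWR F=OYGR R=BOWO B=YYWB L=RBOR
After move 7 (F): F=GORY U=GGRB R=WORO D=WBYG L=RWOB
Query: R face = WORO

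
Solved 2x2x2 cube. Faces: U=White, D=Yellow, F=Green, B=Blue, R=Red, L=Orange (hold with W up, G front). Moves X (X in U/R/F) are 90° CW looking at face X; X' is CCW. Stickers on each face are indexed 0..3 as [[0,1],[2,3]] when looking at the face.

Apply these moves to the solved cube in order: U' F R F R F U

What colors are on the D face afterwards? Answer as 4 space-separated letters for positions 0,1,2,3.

Answer: G O Y B

Derivation:
After move 1 (U'): U=WWWW F=OOGG R=GGRR B=RRBB L=BBOO
After move 2 (F): F=GOGO U=WWOB R=WGWR D=RGYY L=BYOY
After move 3 (R): R=WWRG U=WOOO F=GGGY D=RBYR B=BRWB
After move 4 (F): F=GGYG U=WOYY R=OWOG D=RWYR L=BROB
After move 5 (R): R=OOGW U=WGYG F=GWYR D=RWYB B=YROB
After move 6 (F): F=YGRW U=WGBR R=YOGW D=GOYB L=BROW
After move 7 (U): U=BWRG F=YORW R=YRGW B=BROB L=YGOW
Query: D face = GOYB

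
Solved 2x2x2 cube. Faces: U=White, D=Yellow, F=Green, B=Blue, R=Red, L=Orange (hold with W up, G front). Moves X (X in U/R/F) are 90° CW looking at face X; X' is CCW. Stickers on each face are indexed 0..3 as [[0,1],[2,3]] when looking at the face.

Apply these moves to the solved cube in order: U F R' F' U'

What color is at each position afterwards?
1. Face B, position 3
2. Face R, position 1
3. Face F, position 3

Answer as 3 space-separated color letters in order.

After move 1 (U): U=WWWW F=RRGG R=BBRR B=OOBB L=GGOO
After move 2 (F): F=GRGR U=WWOG R=WBWR D=RBYY L=GYOY
After move 3 (R'): R=BRWW U=WBOO F=GWGG D=RRYR B=YOBB
After move 4 (F'): F=WGGG U=WBBW R=RRRW D=YYYR L=GOOO
After move 5 (U'): U=BWWB F=GOGG R=WGRW B=RRBB L=YOOO
Query 1: B[3] = B
Query 2: R[1] = G
Query 3: F[3] = G

Answer: B G G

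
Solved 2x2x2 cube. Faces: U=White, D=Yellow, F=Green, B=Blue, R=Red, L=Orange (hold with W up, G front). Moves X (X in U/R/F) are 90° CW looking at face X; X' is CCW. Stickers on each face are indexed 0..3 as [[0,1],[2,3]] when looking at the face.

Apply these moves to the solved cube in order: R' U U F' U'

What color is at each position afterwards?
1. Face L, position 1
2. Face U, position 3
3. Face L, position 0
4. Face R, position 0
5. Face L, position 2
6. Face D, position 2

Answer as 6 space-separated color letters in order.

After move 1 (R'): R=RRRR U=WBWB F=GWGW D=YGYG B=YBYB
After move 2 (U): U=WWBB F=RRGW R=YBRR B=OOYB L=GWOO
After move 3 (U): U=BWBW F=YBGW R=OORR B=GWYB L=RROO
After move 4 (F'): F=BWYG U=BWOR R=GOYR D=ROYG L=RWOB
After move 5 (U'): U=WRBO F=RWYG R=BWYR B=GOYB L=GWOB
Query 1: L[1] = W
Query 2: U[3] = O
Query 3: L[0] = G
Query 4: R[0] = B
Query 5: L[2] = O
Query 6: D[2] = Y

Answer: W O G B O Y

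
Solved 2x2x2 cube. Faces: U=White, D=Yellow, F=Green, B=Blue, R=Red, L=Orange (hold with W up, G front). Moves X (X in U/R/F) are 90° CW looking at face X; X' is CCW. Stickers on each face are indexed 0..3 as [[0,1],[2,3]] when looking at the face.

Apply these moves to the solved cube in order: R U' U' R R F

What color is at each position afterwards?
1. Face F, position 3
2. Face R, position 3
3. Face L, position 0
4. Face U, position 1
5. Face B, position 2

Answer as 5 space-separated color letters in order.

After move 1 (R): R=RRRR U=WGWG F=GYGY D=YBYB B=WBWB
After move 2 (U'): U=GGWW F=OOGY R=GYRR B=RRWB L=WBOO
After move 3 (U'): U=GWGW F=WBGY R=OORR B=GYWB L=RROO
After move 4 (R): R=RORO U=GBGY F=WBGB D=YWYG B=WYWB
After move 5 (R): R=RROO U=GBGB F=WWGG D=YWYW B=YYBB
After move 6 (F): F=GWGW U=GBOR R=GRBO D=ORYW L=RYOW
Query 1: F[3] = W
Query 2: R[3] = O
Query 3: L[0] = R
Query 4: U[1] = B
Query 5: B[2] = B

Answer: W O R B B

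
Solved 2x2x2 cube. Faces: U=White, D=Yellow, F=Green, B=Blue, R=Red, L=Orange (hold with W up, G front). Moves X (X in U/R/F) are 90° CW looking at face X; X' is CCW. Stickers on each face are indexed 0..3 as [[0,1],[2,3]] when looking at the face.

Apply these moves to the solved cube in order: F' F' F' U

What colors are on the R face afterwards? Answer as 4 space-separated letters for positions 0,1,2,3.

After move 1 (F'): F=GGGG U=WWRR R=YRYR D=OOYY L=OWOW
After move 2 (F'): F=GGGG U=WWYY R=OROR D=WWYY L=OROR
After move 3 (F'): F=GGGG U=WWOO R=WRWR D=RRYY L=OYOY
After move 4 (U): U=OWOW F=WRGG R=BBWR B=OYBB L=GGOY
Query: R face = BBWR

Answer: B B W R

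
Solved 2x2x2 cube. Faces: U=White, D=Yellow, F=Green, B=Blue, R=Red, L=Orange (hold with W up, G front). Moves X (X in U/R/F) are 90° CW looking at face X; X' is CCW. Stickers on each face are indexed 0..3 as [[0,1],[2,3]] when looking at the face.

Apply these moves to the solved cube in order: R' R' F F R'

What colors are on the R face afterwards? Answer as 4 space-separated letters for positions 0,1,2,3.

Answer: R R O O

Derivation:
After move 1 (R'): R=RRRR U=WBWB F=GWGW D=YGYG B=YBYB
After move 2 (R'): R=RRRR U=WYWY F=GBGB D=YWYW B=GBGB
After move 3 (F): F=GGBB U=WYOO R=WRYR D=RRYW L=OYOW
After move 4 (F): F=BGBG U=WYWY R=OROR D=YWYW L=OROR
After move 5 (R'): R=RROO U=WGWG F=BYBY D=YGYG B=WBWB
Query: R face = RROO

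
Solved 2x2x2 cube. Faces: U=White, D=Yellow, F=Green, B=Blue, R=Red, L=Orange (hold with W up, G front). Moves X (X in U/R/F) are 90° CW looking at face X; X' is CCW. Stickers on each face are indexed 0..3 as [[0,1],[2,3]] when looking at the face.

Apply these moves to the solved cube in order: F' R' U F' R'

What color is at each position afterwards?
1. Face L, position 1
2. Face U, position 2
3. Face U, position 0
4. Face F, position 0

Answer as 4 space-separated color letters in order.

Answer: B Y R R

Derivation:
After move 1 (F'): F=GGGG U=WWRR R=YRYR D=OOYY L=OWOW
After move 2 (R'): R=RRYY U=WBRB F=GWGR D=OGYG B=YBOB
After move 3 (U): U=RWBB F=RRGR R=YBYY B=OWOB L=GWOW
After move 4 (F'): F=RRRG U=RWYY R=GBOY D=WWYG L=GBOB
After move 5 (R'): R=BYGO U=ROYO F=RWRY D=WRYG B=GWWB
Query 1: L[1] = B
Query 2: U[2] = Y
Query 3: U[0] = R
Query 4: F[0] = R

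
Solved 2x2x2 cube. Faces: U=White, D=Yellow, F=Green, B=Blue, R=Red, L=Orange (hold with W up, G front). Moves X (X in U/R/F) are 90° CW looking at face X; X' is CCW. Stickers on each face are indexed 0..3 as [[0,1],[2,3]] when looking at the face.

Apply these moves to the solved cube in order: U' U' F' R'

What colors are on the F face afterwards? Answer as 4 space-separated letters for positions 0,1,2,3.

After move 1 (U'): U=WWWW F=OOGG R=GGRR B=RRBB L=BBOO
After move 2 (U'): U=WWWW F=BBGG R=OORR B=GGBB L=RROO
After move 3 (F'): F=BGBG U=WWOR R=YOYR D=ROYY L=RWOW
After move 4 (R'): R=ORYY U=WBOG F=BWBR D=RGYG B=YGOB
Query: F face = BWBR

Answer: B W B R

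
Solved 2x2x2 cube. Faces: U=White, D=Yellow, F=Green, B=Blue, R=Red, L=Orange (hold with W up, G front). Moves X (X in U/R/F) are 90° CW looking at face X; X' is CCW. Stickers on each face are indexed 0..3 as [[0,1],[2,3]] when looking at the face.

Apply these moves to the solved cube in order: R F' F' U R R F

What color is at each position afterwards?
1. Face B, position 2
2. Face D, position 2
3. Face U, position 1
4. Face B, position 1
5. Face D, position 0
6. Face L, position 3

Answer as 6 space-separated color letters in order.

After move 1 (R): R=RRRR U=WGWG F=GYGY D=YBYB B=WBWB
After move 2 (F'): F=YYGG U=WGRR R=BRYR D=OOYB L=OGOW
After move 3 (F'): F=YGYG U=WGBY R=OROR D=GWYB L=OROR
After move 4 (U): U=BWYG F=ORYG R=WBOR B=ORWB L=YGOR
After move 5 (R): R=OWRB U=BRYG F=OWYB D=GWYO B=GRWB
After move 6 (R): R=ROBW U=BWYB F=OWYO D=GWYG B=GRRB
After move 7 (F): F=YOOW U=BWRG R=YOBW D=BRYG L=YGOW
Query 1: B[2] = R
Query 2: D[2] = Y
Query 3: U[1] = W
Query 4: B[1] = R
Query 5: D[0] = B
Query 6: L[3] = W

Answer: R Y W R B W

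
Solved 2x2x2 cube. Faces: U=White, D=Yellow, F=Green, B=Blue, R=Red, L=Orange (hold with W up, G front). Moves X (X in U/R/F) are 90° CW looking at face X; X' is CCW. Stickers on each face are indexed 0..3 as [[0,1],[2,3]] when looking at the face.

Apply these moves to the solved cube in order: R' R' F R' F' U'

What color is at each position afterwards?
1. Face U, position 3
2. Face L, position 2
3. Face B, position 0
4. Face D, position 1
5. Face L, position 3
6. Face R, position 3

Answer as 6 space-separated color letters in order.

After move 1 (R'): R=RRRR U=WBWB F=GWGW D=YGYG B=YBYB
After move 2 (R'): R=RRRR U=WYWY F=GBGB D=YWYW B=GBGB
After move 3 (F): F=GGBB U=WYOO R=WRYR D=RRYW L=OYOW
After move 4 (R'): R=RRWY U=WGOG F=GYBO D=RGYB B=WBRB
After move 5 (F'): F=YOGB U=WGRW R=GRRY D=YWYB L=OGOO
After move 6 (U'): U=GWWR F=OGGB R=YORY B=GRRB L=WBOO
Query 1: U[3] = R
Query 2: L[2] = O
Query 3: B[0] = G
Query 4: D[1] = W
Query 5: L[3] = O
Query 6: R[3] = Y

Answer: R O G W O Y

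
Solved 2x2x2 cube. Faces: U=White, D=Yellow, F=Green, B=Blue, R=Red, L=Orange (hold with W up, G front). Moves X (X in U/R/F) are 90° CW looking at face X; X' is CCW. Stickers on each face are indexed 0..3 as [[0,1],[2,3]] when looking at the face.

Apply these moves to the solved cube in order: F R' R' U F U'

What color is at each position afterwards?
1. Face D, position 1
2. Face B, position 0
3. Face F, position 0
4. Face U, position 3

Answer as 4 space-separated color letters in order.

After move 1 (F): F=GGGG U=WWOO R=WRWR D=RRYY L=OYOY
After move 2 (R'): R=RRWW U=WBOB F=GWGO D=RGYG B=YBRB
After move 3 (R'): R=RWRW U=WROY F=GBGB D=RWYO B=GBGB
After move 4 (U): U=OWYR F=RWGB R=GBRW B=OYGB L=GBOY
After move 5 (F): F=GRBW U=OWYB R=YBRW D=RGYO L=GROW
After move 6 (U'): U=WBOY F=GRBW R=GRRW B=YBGB L=OYOW
Query 1: D[1] = G
Query 2: B[0] = Y
Query 3: F[0] = G
Query 4: U[3] = Y

Answer: G Y G Y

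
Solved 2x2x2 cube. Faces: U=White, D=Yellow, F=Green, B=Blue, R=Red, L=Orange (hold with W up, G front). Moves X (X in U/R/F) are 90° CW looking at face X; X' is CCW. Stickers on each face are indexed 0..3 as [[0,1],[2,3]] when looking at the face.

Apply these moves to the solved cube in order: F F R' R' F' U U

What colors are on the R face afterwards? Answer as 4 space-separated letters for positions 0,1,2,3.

Answer: O Y W O

Derivation:
After move 1 (F): F=GGGG U=WWOO R=WRWR D=RRYY L=OYOY
After move 2 (F): F=GGGG U=WWYY R=OROR D=WWYY L=OROR
After move 3 (R'): R=RROO U=WBYB F=GWGY D=WGYG B=YBWB
After move 4 (R'): R=RORO U=WWYY F=GBGB D=WWYY B=GBGB
After move 5 (F'): F=BBGG U=WWRR R=WOWO D=RRYY L=OYOY
After move 6 (U): U=RWRW F=WOGG R=GBWO B=OYGB L=BBOY
After move 7 (U): U=RRWW F=GBGG R=OYWO B=BBGB L=WOOY
Query: R face = OYWO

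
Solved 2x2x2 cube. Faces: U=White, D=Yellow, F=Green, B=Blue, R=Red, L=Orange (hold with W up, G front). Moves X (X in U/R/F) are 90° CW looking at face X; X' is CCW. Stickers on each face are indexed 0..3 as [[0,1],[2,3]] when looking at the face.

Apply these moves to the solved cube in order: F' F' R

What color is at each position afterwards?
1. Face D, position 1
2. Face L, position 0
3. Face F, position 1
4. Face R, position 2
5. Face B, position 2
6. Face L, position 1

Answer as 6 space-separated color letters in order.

Answer: B O W R W R

Derivation:
After move 1 (F'): F=GGGG U=WWRR R=YRYR D=OOYY L=OWOW
After move 2 (F'): F=GGGG U=WWYY R=OROR D=WWYY L=OROR
After move 3 (R): R=OORR U=WGYG F=GWGY D=WBYB B=YBWB
Query 1: D[1] = B
Query 2: L[0] = O
Query 3: F[1] = W
Query 4: R[2] = R
Query 5: B[2] = W
Query 6: L[1] = R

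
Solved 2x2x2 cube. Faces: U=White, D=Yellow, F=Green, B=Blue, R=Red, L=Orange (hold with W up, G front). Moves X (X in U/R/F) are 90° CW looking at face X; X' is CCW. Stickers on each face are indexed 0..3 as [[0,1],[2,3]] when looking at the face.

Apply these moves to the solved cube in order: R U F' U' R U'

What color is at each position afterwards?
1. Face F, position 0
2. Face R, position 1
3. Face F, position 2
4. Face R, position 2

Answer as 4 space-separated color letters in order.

Answer: O O R R

Derivation:
After move 1 (R): R=RRRR U=WGWG F=GYGY D=YBYB B=WBWB
After move 2 (U): U=WWGG F=RRGY R=WBRR B=OOWB L=GYOO
After move 3 (F'): F=RYRG U=WWWR R=BBYR D=YOYB L=GGOG
After move 4 (U'): U=WRWW F=GGRG R=RYYR B=BBWB L=OOOG
After move 5 (R): R=YRRY U=WGWG F=GORB D=YWYB B=WBRB
After move 6 (U'): U=GGWW F=OORB R=GORY B=YRRB L=WBOG
Query 1: F[0] = O
Query 2: R[1] = O
Query 3: F[2] = R
Query 4: R[2] = R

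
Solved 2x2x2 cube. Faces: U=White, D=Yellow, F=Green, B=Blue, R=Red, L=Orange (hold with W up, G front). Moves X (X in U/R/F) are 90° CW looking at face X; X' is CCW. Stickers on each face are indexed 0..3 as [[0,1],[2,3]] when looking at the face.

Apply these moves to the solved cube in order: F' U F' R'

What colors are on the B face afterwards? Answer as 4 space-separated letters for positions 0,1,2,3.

Answer: Y W W B

Derivation:
After move 1 (F'): F=GGGG U=WWRR R=YRYR D=OOYY L=OWOW
After move 2 (U): U=RWRW F=YRGG R=BBYR B=OWBB L=GGOW
After move 3 (F'): F=RGYG U=RWBY R=OBOR D=GWYY L=GWOR
After move 4 (R'): R=BROO U=RBBO F=RWYY D=GGYG B=YWWB
Query: B face = YWWB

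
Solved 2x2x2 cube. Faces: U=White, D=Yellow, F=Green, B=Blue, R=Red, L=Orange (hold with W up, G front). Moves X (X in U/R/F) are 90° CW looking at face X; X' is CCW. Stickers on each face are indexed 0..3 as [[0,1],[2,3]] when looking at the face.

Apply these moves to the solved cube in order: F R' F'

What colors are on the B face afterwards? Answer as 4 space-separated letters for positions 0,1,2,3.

After move 1 (F): F=GGGG U=WWOO R=WRWR D=RRYY L=OYOY
After move 2 (R'): R=RRWW U=WBOB F=GWGO D=RGYG B=YBRB
After move 3 (F'): F=WOGG U=WBRW R=GRRW D=YYYG L=OBOO
Query: B face = YBRB

Answer: Y B R B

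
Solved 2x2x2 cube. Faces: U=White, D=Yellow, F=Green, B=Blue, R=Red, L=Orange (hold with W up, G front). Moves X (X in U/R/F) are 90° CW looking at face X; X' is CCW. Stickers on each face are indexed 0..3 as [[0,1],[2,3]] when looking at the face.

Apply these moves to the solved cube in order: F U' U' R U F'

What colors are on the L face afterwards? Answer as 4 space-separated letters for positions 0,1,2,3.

After move 1 (F): F=GGGG U=WWOO R=WRWR D=RRYY L=OYOY
After move 2 (U'): U=WOWO F=OYGG R=GGWR B=WRBB L=BBOY
After move 3 (U'): U=OOWW F=BBGG R=OYWR B=GGBB L=WROY
After move 4 (R): R=WORY U=OBWG F=BRGY D=RBYG B=WGOB
After move 5 (U): U=WOGB F=WOGY R=WGRY B=WROB L=BROY
After move 6 (F'): F=OYWG U=WOWR R=BGRY D=RYYG L=BBOG
Query: L face = BBOG

Answer: B B O G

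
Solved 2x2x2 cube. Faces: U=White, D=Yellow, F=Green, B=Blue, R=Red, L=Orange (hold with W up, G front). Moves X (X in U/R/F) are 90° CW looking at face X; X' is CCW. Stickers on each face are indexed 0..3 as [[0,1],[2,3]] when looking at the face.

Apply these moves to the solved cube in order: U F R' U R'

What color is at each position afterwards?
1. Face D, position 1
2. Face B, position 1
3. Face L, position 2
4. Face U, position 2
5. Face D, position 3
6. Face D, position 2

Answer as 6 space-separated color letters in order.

After move 1 (U): U=WWWW F=RRGG R=BBRR B=OOBB L=GGOO
After move 2 (F): F=GRGR U=WWOG R=WBWR D=RBYY L=GYOY
After move 3 (R'): R=BRWW U=WBOO F=GWGG D=RRYR B=YOBB
After move 4 (U): U=OWOB F=BRGG R=YOWW B=GYBB L=GWOY
After move 5 (R'): R=OWYW U=OBOG F=BWGB D=RRYG B=RYRB
Query 1: D[1] = R
Query 2: B[1] = Y
Query 3: L[2] = O
Query 4: U[2] = O
Query 5: D[3] = G
Query 6: D[2] = Y

Answer: R Y O O G Y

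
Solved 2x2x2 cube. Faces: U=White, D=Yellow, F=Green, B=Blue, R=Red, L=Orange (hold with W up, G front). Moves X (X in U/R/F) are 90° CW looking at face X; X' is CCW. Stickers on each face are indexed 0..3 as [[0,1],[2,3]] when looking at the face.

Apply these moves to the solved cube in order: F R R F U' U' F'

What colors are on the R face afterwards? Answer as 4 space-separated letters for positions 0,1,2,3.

After move 1 (F): F=GGGG U=WWOO R=WRWR D=RRYY L=OYOY
After move 2 (R): R=WWRR U=WGOG F=GRGY D=RBYB B=OBWB
After move 3 (R): R=RWRW U=WROY F=GBGB D=RWYO B=GBGB
After move 4 (F): F=GGBB U=WRYY R=OWYW D=RRYO L=OROW
After move 5 (U'): U=RYWY F=ORBB R=GGYW B=OWGB L=GBOW
After move 6 (U'): U=YYRW F=GBBB R=ORYW B=GGGB L=OWOW
After move 7 (F'): F=BBGB U=YYOY R=RRRW D=WWYO L=OWOR
Query: R face = RRRW

Answer: R R R W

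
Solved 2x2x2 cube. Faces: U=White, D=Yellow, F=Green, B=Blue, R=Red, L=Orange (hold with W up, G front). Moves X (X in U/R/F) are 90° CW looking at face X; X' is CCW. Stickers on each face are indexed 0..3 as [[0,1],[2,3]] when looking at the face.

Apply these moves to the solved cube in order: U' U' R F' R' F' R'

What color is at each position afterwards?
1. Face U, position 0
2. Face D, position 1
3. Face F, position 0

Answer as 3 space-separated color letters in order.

After move 1 (U'): U=WWWW F=OOGG R=GGRR B=RRBB L=BBOO
After move 2 (U'): U=WWWW F=BBGG R=OORR B=GGBB L=RROO
After move 3 (R): R=RORO U=WBWG F=BYGY D=YBYG B=WGWB
After move 4 (F'): F=YYBG U=WBRR R=BOYO D=ROYG L=RGOW
After move 5 (R'): R=OOBY U=WWRW F=YBBR D=RYYG B=GGOB
After move 6 (F'): F=BRYB U=WWOB R=YORY D=GWYG L=RWOR
After move 7 (R'): R=OYYR U=WOOG F=BWYB D=GRYB B=GGWB
Query 1: U[0] = W
Query 2: D[1] = R
Query 3: F[0] = B

Answer: W R B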